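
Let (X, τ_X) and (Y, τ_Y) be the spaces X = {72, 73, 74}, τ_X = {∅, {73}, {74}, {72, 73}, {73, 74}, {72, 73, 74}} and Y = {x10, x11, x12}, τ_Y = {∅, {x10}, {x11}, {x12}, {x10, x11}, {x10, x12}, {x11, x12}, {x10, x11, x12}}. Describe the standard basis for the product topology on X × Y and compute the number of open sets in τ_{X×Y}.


Basis B = {∅ × ∅, {73} × {x10}, {73} × {x11}, {73} × {x12}, {74} × {x10}, {74} × {x11}, {74} × {x12}, {72, 73} × {x10}, {72, 73} × {x11}, {72, 73} × {x12}, {73} × {x10, x11}, {73} × {x10, x12}, {73, 74} × {x10}, {73} × {x11, x12}, {73, 74} × {x11}, {73, 74} × {x12}, {74} × {x10, x11}, {74} × {x10, x12}, {74} × {x11, x12}, {72, 73, 74} × {x10}, {72, 73, 74} × {x11}, {72, 73, 74} × {x12}, {73} × {x10, x11, x12}, {74} × {x10, x11, x12}, {72, 73} × {x10, x11}, {72, 73} × {x10, x12}, {72, 73} × {x11, x12}, {73, 74} × {x10, x11}, {73, 74} × {x10, x12}, {73, 74} × {x11, x12}, {72, 73} × {x10, x11, x12}, {72, 73, 74} × {x10, x11}, {72, 73, 74} × {x10, x12}, {72, 73, 74} × {x11, x12}, {73, 74} × {x10, x11, x12}, {72, 73, 74} × {x10, x11, x12}}; |τ_{X×Y}| = 216.

Enumerate products U × V with U ∈ τ_X, V ∈ τ_Y (deduplicated):
  ∅ × ∅ = {} (∅)
  {73} × {x10} = {(73,x10)}
  {73} × {x11} = {(73,x11)}
  {73} × {x12} = {(73,x12)}
  {74} × {x10} = {(74,x10)}
  {74} × {x11} = {(74,x11)}
  {74} × {x12} = {(74,x12)}
  {72, 73} × {x10} = {(72,x10), (73,x10)}
  {72, 73} × {x11} = {(72,x11), (73,x11)}
  {72, 73} × {x12} = {(72,x12), (73,x12)}
  {73} × {x10, x11} = {(73,x10), (73,x11)}
  {73} × {x10, x12} = {(73,x10), (73,x12)}
  {73, 74} × {x10} = {(73,x10), (74,x10)}
  {73} × {x11, x12} = {(73,x11), (73,x12)}
  {73, 74} × {x11} = {(73,x11), (74,x11)}
  {73, 74} × {x12} = {(73,x12), (74,x12)}
  {74} × {x10, x11} = {(74,x10), (74,x11)}
  {74} × {x10, x12} = {(74,x10), (74,x12)}
  {74} × {x11, x12} = {(74,x11), (74,x12)}
  {72, 73, 74} × {x10} = {(72,x10), (73,x10), (74,x10)}
  {72, 73, 74} × {x11} = {(72,x11), (73,x11), (74,x11)}
  {72, 73, 74} × {x12} = {(72,x12), (73,x12), (74,x12)}
  {73} × {x10, x11, x12} = {(73,x10), (73,x11), (73,x12)}
  {74} × {x10, x11, x12} = {(74,x10), (74,x11), (74,x12)}
  {72, 73} × {x10, x11} = {(72,x10), (72,x11), (73,x10), (73,x11)}
  {72, 73} × {x10, x12} = {(72,x10), (72,x12), (73,x10), (73,x12)}
  {72, 73} × {x11, x12} = {(72,x11), (72,x12), (73,x11), (73,x12)}
  {73, 74} × {x10, x11} = {(73,x10), (73,x11), (74,x10), (74,x11)}
  {73, 74} × {x10, x12} = {(73,x10), (73,x12), (74,x10), (74,x12)}
  {73, 74} × {x11, x12} = {(73,x11), (73,x12), (74,x11), (74,x12)}
  {72, 73} × {x10, x11, x12} = {(72,x10), (72,x11), (72,x12), (73,x10), (73,x11), (73,x12)}
  {72, 73, 74} × {x10, x11} = {(72,x10), (72,x11), (73,x10), (73,x11), (74,x10), (74,x11)}
  {72, 73, 74} × {x10, x12} = {(72,x10), (72,x12), (73,x10), (73,x12), (74,x10), (74,x12)}
  {72, 73, 74} × {x11, x12} = {(72,x11), (72,x12), (73,x11), (73,x12), (74,x11), (74,x12)}
  {73, 74} × {x10, x11, x12} = {(73,x10), (73,x11), (73,x12), (74,x10), (74,x11), (74,x12)}
  {72, 73, 74} × {x10, x11, x12} = {(72,x10), (72,x11), (72,x12), (73,x10), (73,x11), (73,x12), (74,x10), (74,x11), (74,x12)}
These 36 distinct sets form the basis B.
Close under arbitrary unions to get τ_{X×Y}; counting gives |τ_{X×Y}| = 216.


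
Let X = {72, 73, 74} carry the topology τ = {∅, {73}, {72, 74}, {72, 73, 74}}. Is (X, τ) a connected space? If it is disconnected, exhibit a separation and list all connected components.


(X, τ) is disconnected; components = [{73}, {72, 74}].

Find clopen sets (U ∈ τ with X ∖ U ∈ τ):
  U = ∅, X ∖ U = {72, 73, 74} — both open, so U is clopen.
  U = {73}, X ∖ U = {72, 74} — both open, so U is clopen.
  U = {72, 74}, X ∖ U = {73} — both open, so U is clopen.
  U = {72, 73, 74}, X ∖ U = ∅ — both open, so U is clopen.
Nontrivial clopen(s) exist: e.g. {73}. So (X, τ) is disconnected.
Compute connected components by grouping points that agree on all clopens:
  component: {73}
  component: {72, 74}


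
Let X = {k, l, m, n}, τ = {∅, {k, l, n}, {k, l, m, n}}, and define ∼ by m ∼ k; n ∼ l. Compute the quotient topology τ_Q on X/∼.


X/∼ = {[k=m], [l=n]}; |τ_Q| = 2.

Equivalence classes: [k=m], [l=n].
Quotient map π: X → X/∼ sends k ↦ [k=m], l ↦ [l=n], m ↦ [k=m], n ↦ [l=n].
For each subset V ⊆ X/∼, compute π^{-1}(V) ⊆ X and check whether π^{-1}(V) ∈ τ. V is open in τ_Q iff π^{-1}(V) ∈ τ.
  V = {}: π^{-1}(V) = ∅ ∈ τ ✓.
  V = {[k=m]}: π^{-1}(V) = {k, m} ∉ τ ✗.
  V = {[l=n]}: π^{-1}(V) = {l, n} ∉ τ ✗.
  V = {[k=m], [l=n]}: π^{-1}(V) = {k, l, m, n} ∈ τ ✓.
Open sets in the quotient: τ_Q = {{}, {[k=m], [l=n]}} (2 elements).


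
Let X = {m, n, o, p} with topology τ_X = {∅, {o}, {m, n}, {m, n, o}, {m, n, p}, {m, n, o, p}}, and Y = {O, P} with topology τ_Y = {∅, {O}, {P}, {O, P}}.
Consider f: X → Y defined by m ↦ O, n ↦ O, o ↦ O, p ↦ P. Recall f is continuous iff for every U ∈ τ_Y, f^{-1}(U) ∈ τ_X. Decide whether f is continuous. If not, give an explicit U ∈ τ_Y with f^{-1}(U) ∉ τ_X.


f is NOT continuous.

Compute f^{-1}(U) for each U ∈ τ_Y:
  U = ∅: f^{-1}(U) = ∅ ∈ τ_X ✓.
  U = {O}: f^{-1}(U) = {m, n, o} ∈ τ_X ✓.
  U = {P}: f^{-1}(U) = {p} ∉ τ_X ✗.
  U = {O, P}: f^{-1}(U) = {m, n, o, p} ∈ τ_X ✓.
Found U = {P} with f^{-1}(U) = {p} not in τ_X. Therefore f is NOT continuous.


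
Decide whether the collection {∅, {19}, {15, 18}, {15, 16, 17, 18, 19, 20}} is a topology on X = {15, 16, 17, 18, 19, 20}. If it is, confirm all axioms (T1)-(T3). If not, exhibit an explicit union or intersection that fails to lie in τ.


τ is NOT a topology on X.

Axiom (T1): ∅ ∈ τ? Yes; X ∈ τ? Yes.
Axiom (T2/T3): check pairwise unions and intersections of members of τ.
Counterexample for (T2): {19} ∪ {15, 18} = {15, 18, 19} ∉ τ. Therefore τ is NOT a topology.


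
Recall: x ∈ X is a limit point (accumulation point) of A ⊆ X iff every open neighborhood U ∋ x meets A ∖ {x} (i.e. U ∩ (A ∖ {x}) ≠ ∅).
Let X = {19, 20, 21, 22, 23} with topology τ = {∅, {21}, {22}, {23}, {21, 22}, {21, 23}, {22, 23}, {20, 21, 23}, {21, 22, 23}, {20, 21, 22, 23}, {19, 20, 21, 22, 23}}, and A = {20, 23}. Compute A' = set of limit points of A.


A' = {19, 20}

For each x ∈ X, list the open sets U ∈ τ with x ∈ U, then check whether U ∩ (A ∖ {x}) ≠ ∅ for every such U.
  x = 19: opens ∋ x are {19, 20, 21, 22, 23}; each meets A ∖ {19}, so x IS a limit point.
  x = 20: opens ∋ x are {20, 21, 23}, {20, 21, 22, 23}, {19, 20, 21, 22, 23}; each meets A ∖ {20}, so x IS a limit point.
  x = 21: open {21} ∋ x has {21} ∩ (A ∖ {21}) = ∅, so x is NOT a limit point.
  x = 22: open {22} ∋ x has {22} ∩ (A ∖ {22}) = ∅, so x is NOT a limit point.
  x = 23: open {23} ∋ x has {23} ∩ (A ∖ {23}) = ∅, so x is NOT a limit point.
Collecting: A' = {19, 20}.


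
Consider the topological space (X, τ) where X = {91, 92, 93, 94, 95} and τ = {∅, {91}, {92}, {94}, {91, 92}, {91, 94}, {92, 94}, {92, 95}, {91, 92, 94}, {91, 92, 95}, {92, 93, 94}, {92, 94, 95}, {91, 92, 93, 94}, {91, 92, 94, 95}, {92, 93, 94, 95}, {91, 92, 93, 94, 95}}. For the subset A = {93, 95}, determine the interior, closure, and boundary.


int(A) = ∅, cl(A) = {93, 95}, ∂A = {93, 95}.

Closed sets in (X, τ) are complements of opens:
  closed(X, τ) = {∅, {91}, {93}, {95}, {91, 93}, {91, 95}, {93, 94}, {93, 95}, {91, 93, 94}, {91, 93, 95}, {92, 93, 95}, {93, 94, 95}, {91, 92, 93, 95}, {91, 93, 94, 95}, {92, 93, 94, 95}, {91, 92, 93, 94, 95}}.
int(A) = ⋃ {U ∈ τ : U ⊆ A}. Opens contained in A: ∅.
Taking the union of these: int(A) = ∅.
cl(A) = ⋂ {C closed : A ⊆ C}. Closed sets containing A: {93, 95}, {91, 93, 95}, {92, 93, 95}, {93, 94, 95}, {91, 92, 93, 95}, {91, 93, 94, 95}, {92, 93, 94, 95}, {91, 92, 93, 94, 95}.
Intersecting these: cl(A) = {93, 95}.
∂A = cl(A) ∖ int(A) = {93, 95} ∖ ∅ = {93, 95}.


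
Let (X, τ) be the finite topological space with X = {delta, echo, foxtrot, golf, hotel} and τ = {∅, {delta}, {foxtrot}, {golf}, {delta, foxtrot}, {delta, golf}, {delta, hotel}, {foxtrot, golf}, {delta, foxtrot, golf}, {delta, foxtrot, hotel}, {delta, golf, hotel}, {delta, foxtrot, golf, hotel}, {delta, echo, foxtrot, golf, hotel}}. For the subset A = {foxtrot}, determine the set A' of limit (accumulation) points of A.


A' = {echo}

For each x ∈ X, list the open sets U ∈ τ with x ∈ U, then check whether U ∩ (A ∖ {x}) ≠ ∅ for every such U.
  x = delta: open {delta} ∋ x has {delta} ∩ (A ∖ {delta}) = ∅, so x is NOT a limit point.
  x = echo: opens ∋ x are {delta, echo, foxtrot, golf, hotel}; each meets A ∖ {echo}, so x IS a limit point.
  x = foxtrot: open {foxtrot} ∋ x has {foxtrot} ∩ (A ∖ {foxtrot}) = ∅, so x is NOT a limit point.
  x = golf: open {golf} ∋ x has {golf} ∩ (A ∖ {golf}) = ∅, so x is NOT a limit point.
  x = hotel: open {delta, hotel} ∋ x has {delta, hotel} ∩ (A ∖ {hotel}) = ∅, so x is NOT a limit point.
Collecting: A' = {echo}.


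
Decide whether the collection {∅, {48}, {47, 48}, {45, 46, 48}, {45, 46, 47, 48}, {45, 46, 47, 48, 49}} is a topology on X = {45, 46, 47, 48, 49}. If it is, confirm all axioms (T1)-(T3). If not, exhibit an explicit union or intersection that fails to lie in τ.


τ IS a topology on X.

Axiom (T1): ∅ ∈ τ? Yes; X ∈ τ? Yes.
Axiom (T2/T3): check pairwise unions and intersections of members of τ.
All pairwise intersections and unions checked — each lies in τ. Therefore τ satisfies (T1), (T2), (T3): it IS a topology on X.


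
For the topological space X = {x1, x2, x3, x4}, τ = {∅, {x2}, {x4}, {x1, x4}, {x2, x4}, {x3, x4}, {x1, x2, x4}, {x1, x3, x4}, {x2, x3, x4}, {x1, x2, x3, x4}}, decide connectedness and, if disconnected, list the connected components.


(X, τ) is disconnected; components = [{x2}, {x1, x3, x4}].

Find clopen sets (U ∈ τ with X ∖ U ∈ τ):
  U = ∅, X ∖ U = {x1, x2, x3, x4} — both open, so U is clopen.
  U = {x2}, X ∖ U = {x1, x3, x4} — both open, so U is clopen.
  U = {x1, x3, x4}, X ∖ U = {x2} — both open, so U is clopen.
  U = {x1, x2, x3, x4}, X ∖ U = ∅ — both open, so U is clopen.
Nontrivial clopen(s) exist: e.g. {x2}. So (X, τ) is disconnected.
Compute connected components by grouping points that agree on all clopens:
  component: {x2}
  component: {x1, x3, x4}


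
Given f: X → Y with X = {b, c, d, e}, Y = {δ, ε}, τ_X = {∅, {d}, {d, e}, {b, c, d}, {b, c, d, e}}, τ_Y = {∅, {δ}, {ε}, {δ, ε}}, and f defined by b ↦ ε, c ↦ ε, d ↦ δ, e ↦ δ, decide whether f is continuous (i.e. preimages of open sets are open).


f is NOT continuous.

Compute f^{-1}(U) for each U ∈ τ_Y:
  U = ∅: f^{-1}(U) = ∅ ∈ τ_X ✓.
  U = {δ}: f^{-1}(U) = {d, e} ∈ τ_X ✓.
  U = {ε}: f^{-1}(U) = {b, c} ∉ τ_X ✗.
  U = {δ, ε}: f^{-1}(U) = {b, c, d, e} ∈ τ_X ✓.
Found U = {ε} with f^{-1}(U) = {b, c} not in τ_X. Therefore f is NOT continuous.


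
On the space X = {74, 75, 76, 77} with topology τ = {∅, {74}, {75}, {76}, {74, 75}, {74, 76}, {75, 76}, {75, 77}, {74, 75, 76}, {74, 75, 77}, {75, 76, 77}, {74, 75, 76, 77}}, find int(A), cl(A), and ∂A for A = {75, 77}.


int(A) = {75, 77}, cl(A) = {75, 77}, ∂A = ∅.

Closed sets in (X, τ) are complements of opens:
  closed(X, τ) = {∅, {74}, {76}, {77}, {74, 76}, {74, 77}, {75, 77}, {76, 77}, {74, 75, 77}, {74, 76, 77}, {75, 76, 77}, {74, 75, 76, 77}}.
int(A) = ⋃ {U ∈ τ : U ⊆ A}. Opens contained in A: ∅, {75}, {75, 77}.
Taking the union of these: int(A) = {75, 77}.
cl(A) = ⋂ {C closed : A ⊆ C}. Closed sets containing A: {75, 77}, {74, 75, 77}, {75, 76, 77}, {74, 75, 76, 77}.
Intersecting these: cl(A) = {75, 77}.
∂A = cl(A) ∖ int(A) = {75, 77} ∖ {75, 77} = ∅.


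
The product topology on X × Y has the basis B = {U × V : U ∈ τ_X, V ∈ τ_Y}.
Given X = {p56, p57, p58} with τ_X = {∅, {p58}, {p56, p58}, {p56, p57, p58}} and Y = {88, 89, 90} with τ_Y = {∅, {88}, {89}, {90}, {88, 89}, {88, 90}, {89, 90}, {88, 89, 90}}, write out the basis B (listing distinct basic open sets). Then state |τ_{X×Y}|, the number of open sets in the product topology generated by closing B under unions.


Basis B = {∅ × ∅, {p58} × {88}, {p58} × {89}, {p58} × {90}, {p56, p58} × {88}, {p56, p58} × {89}, {p56, p58} × {90}, {p58} × {88, 89}, {p58} × {88, 90}, {p58} × {89, 90}, {p56, p57, p58} × {88}, {p56, p57, p58} × {89}, {p56, p57, p58} × {90}, {p58} × {88, 89, 90}, {p56, p58} × {88, 89}, {p56, p58} × {88, 90}, {p56, p58} × {89, 90}, {p56, p58} × {88, 89, 90}, {p56, p57, p58} × {88, 89}, {p56, p57, p58} × {88, 90}, {p56, p57, p58} × {89, 90}, {p56, p57, p58} × {88, 89, 90}}; |τ_{X×Y}| = 64.

Enumerate products U × V with U ∈ τ_X, V ∈ τ_Y (deduplicated):
  ∅ × ∅ = {} (∅)
  {p58} × {88} = {(p58,88)}
  {p58} × {89} = {(p58,89)}
  {p58} × {90} = {(p58,90)}
  {p56, p58} × {88} = {(p56,88), (p58,88)}
  {p56, p58} × {89} = {(p56,89), (p58,89)}
  {p56, p58} × {90} = {(p56,90), (p58,90)}
  {p58} × {88, 89} = {(p58,88), (p58,89)}
  {p58} × {88, 90} = {(p58,88), (p58,90)}
  {p58} × {89, 90} = {(p58,89), (p58,90)}
  {p56, p57, p58} × {88} = {(p56,88), (p57,88), (p58,88)}
  {p56, p57, p58} × {89} = {(p56,89), (p57,89), (p58,89)}
  {p56, p57, p58} × {90} = {(p56,90), (p57,90), (p58,90)}
  {p58} × {88, 89, 90} = {(p58,88), (p58,89), (p58,90)}
  {p56, p58} × {88, 89} = {(p56,88), (p56,89), (p58,88), (p58,89)}
  {p56, p58} × {88, 90} = {(p56,88), (p56,90), (p58,88), (p58,90)}
  {p56, p58} × {89, 90} = {(p56,89), (p56,90), (p58,89), (p58,90)}
  {p56, p58} × {88, 89, 90} = {(p56,88), (p56,89), (p56,90), (p58,88), (p58,89), (p58,90)}
  {p56, p57, p58} × {88, 89} = {(p56,88), (p56,89), (p57,88), (p57,89), (p58,88), (p58,89)}
  {p56, p57, p58} × {88, 90} = {(p56,88), (p56,90), (p57,88), (p57,90), (p58,88), (p58,90)}
  {p56, p57, p58} × {89, 90} = {(p56,89), (p56,90), (p57,89), (p57,90), (p58,89), (p58,90)}
  {p56, p57, p58} × {88, 89, 90} = {(p56,88), (p56,89), (p56,90), (p57,88), (p57,89), (p57,90), (p58,88), (p58,89), (p58,90)}
These 22 distinct sets form the basis B.
Close under arbitrary unions to get τ_{X×Y}; counting gives |τ_{X×Y}| = 64.


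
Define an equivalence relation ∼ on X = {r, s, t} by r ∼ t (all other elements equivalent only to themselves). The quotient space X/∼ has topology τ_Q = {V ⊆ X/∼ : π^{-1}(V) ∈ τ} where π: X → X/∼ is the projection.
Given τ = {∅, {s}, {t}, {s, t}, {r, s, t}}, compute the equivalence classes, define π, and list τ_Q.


X/∼ = {[r=t], [s]}; |τ_Q| = 3.

Equivalence classes: [r=t], [s].
Quotient map π: X → X/∼ sends r ↦ [r=t], s ↦ [s], t ↦ [r=t].
For each subset V ⊆ X/∼, compute π^{-1}(V) ⊆ X and check whether π^{-1}(V) ∈ τ. V is open in τ_Q iff π^{-1}(V) ∈ τ.
  V = {}: π^{-1}(V) = ∅ ∈ τ ✓.
  V = {[r=t]}: π^{-1}(V) = {r, t} ∉ τ ✗.
  V = {[s]}: π^{-1}(V) = {s} ∈ τ ✓.
  V = {[r=t], [s]}: π^{-1}(V) = {r, s, t} ∈ τ ✓.
Open sets in the quotient: τ_Q = {{}, {[s]}, {[r=t], [s]}} (3 elements).


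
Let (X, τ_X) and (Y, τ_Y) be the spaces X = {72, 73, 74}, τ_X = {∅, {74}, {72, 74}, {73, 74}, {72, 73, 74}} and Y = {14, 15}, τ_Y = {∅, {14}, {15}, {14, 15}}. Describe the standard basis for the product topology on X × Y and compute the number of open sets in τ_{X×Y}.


Basis B = {∅ × ∅, {74} × {14}, {74} × {15}, {72, 74} × {14}, {72, 74} × {15}, {73, 74} × {14}, {73, 74} × {15}, {74} × {14, 15}, {72, 73, 74} × {14}, {72, 73, 74} × {15}, {72, 74} × {14, 15}, {73, 74} × {14, 15}, {72, 73, 74} × {14, 15}}; |τ_{X×Y}| = 25.

Enumerate products U × V with U ∈ τ_X, V ∈ τ_Y (deduplicated):
  ∅ × ∅ = {} (∅)
  {74} × {14} = {(74,14)}
  {74} × {15} = {(74,15)}
  {72, 74} × {14} = {(72,14), (74,14)}
  {72, 74} × {15} = {(72,15), (74,15)}
  {73, 74} × {14} = {(73,14), (74,14)}
  {73, 74} × {15} = {(73,15), (74,15)}
  {74} × {14, 15} = {(74,14), (74,15)}
  {72, 73, 74} × {14} = {(72,14), (73,14), (74,14)}
  {72, 73, 74} × {15} = {(72,15), (73,15), (74,15)}
  {72, 74} × {14, 15} = {(72,14), (72,15), (74,14), (74,15)}
  {73, 74} × {14, 15} = {(73,14), (73,15), (74,14), (74,15)}
  {72, 73, 74} × {14, 15} = {(72,14), (72,15), (73,14), (73,15), (74,14), (74,15)}
These 13 distinct sets form the basis B.
Close under arbitrary unions to get τ_{X×Y}; counting gives |τ_{X×Y}| = 25.


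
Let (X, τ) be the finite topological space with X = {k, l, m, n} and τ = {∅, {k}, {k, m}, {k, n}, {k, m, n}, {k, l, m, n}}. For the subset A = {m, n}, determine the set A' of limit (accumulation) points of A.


A' = {l}

For each x ∈ X, list the open sets U ∈ τ with x ∈ U, then check whether U ∩ (A ∖ {x}) ≠ ∅ for every such U.
  x = k: open {k} ∋ x has {k} ∩ (A ∖ {k}) = ∅, so x is NOT a limit point.
  x = l: opens ∋ x are {k, l, m, n}; each meets A ∖ {l}, so x IS a limit point.
  x = m: open {k, m} ∋ x has {k, m} ∩ (A ∖ {m}) = ∅, so x is NOT a limit point.
  x = n: open {k, n} ∋ x has {k, n} ∩ (A ∖ {n}) = ∅, so x is NOT a limit point.
Collecting: A' = {l}.


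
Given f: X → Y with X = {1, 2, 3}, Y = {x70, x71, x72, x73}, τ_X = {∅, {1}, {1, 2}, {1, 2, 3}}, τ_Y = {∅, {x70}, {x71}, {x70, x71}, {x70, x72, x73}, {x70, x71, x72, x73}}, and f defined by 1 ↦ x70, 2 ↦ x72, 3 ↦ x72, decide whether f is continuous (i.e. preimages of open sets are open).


f IS continuous.

Compute f^{-1}(U) for each U ∈ τ_Y:
  U = ∅: f^{-1}(U) = ∅ ∈ τ_X ✓.
  U = {x70}: f^{-1}(U) = {1} ∈ τ_X ✓.
  U = {x71}: f^{-1}(U) = ∅ ∈ τ_X ✓.
  U = {x70, x71}: f^{-1}(U) = {1} ∈ τ_X ✓.
  U = {x70, x72, x73}: f^{-1}(U) = {1, 2, 3} ∈ τ_X ✓.
  U = {x70, x71, x72, x73}: f^{-1}(U) = {1, 2, 3} ∈ τ_X ✓.
Every preimage lies in τ_X, so f IS continuous.


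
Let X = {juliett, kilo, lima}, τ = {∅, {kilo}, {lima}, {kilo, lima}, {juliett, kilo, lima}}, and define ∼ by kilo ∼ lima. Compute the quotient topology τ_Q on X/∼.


X/∼ = {[juliett], [kilo=lima]}; |τ_Q| = 3.

Equivalence classes: [juliett], [kilo=lima].
Quotient map π: X → X/∼ sends juliett ↦ [juliett], kilo ↦ [kilo=lima], lima ↦ [kilo=lima].
For each subset V ⊆ X/∼, compute π^{-1}(V) ⊆ X and check whether π^{-1}(V) ∈ τ. V is open in τ_Q iff π^{-1}(V) ∈ τ.
  V = {}: π^{-1}(V) = ∅ ∈ τ ✓.
  V = {[juliett]}: π^{-1}(V) = {juliett} ∉ τ ✗.
  V = {[kilo=lima]}: π^{-1}(V) = {kilo, lima} ∈ τ ✓.
  V = {[juliett], [kilo=lima]}: π^{-1}(V) = {juliett, kilo, lima} ∈ τ ✓.
Open sets in the quotient: τ_Q = {{}, {[kilo=lima]}, {[juliett], [kilo=lima]}} (3 elements).


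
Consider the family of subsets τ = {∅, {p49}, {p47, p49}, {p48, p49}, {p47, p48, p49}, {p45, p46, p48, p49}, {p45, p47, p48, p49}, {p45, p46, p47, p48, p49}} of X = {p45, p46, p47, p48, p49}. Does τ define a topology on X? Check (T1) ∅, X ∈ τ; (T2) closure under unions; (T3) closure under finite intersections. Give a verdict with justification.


τ is NOT a topology on X.

Axiom (T1): ∅ ∈ τ? Yes; X ∈ τ? Yes.
Axiom (T2/T3): check pairwise unions and intersections of members of τ.
Counterexample for (T3): {p45, p46, p48, p49} ∩ {p45, p47, p48, p49} = {p45, p48, p49} ∉ τ. Therefore τ is NOT a topology.


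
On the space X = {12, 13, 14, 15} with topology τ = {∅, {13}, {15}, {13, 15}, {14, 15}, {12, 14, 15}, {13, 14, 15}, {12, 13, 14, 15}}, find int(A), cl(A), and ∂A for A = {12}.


int(A) = ∅, cl(A) = {12}, ∂A = {12}.

Closed sets in (X, τ) are complements of opens:
  closed(X, τ) = {∅, {12}, {13}, {12, 13}, {12, 14}, {12, 13, 14}, {12, 14, 15}, {12, 13, 14, 15}}.
int(A) = ⋃ {U ∈ τ : U ⊆ A}. Opens contained in A: ∅.
Taking the union of these: int(A) = ∅.
cl(A) = ⋂ {C closed : A ⊆ C}. Closed sets containing A: {12}, {12, 13}, {12, 14}, {12, 13, 14}, {12, 14, 15}, {12, 13, 14, 15}.
Intersecting these: cl(A) = {12}.
∂A = cl(A) ∖ int(A) = {12} ∖ ∅ = {12}.


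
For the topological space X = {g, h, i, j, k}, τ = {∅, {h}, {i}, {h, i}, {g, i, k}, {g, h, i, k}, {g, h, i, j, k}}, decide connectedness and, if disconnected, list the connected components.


(X, τ) is connected.

Find clopen sets (U ∈ τ with X ∖ U ∈ τ):
  U = ∅, X ∖ U = {g, h, i, j, k} — both open, so U is clopen.
  U = {g, h, i, j, k}, X ∖ U = ∅ — both open, so U is clopen.
Only trivial clopens (∅ and X) exist, so (X, τ) is connected.
Compute connected components by grouping points that agree on all clopens:
  component: {g, h, i, j, k}


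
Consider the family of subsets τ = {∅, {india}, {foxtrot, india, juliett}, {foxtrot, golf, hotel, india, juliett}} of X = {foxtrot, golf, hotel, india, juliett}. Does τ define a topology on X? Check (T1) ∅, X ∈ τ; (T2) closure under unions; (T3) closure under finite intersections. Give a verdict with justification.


τ IS a topology on X.

Axiom (T1): ∅ ∈ τ? Yes; X ∈ τ? Yes.
Axiom (T2/T3): check pairwise unions and intersections of members of τ.
All pairwise intersections and unions checked — each lies in τ. Therefore τ satisfies (T1), (T2), (T3): it IS a topology on X.


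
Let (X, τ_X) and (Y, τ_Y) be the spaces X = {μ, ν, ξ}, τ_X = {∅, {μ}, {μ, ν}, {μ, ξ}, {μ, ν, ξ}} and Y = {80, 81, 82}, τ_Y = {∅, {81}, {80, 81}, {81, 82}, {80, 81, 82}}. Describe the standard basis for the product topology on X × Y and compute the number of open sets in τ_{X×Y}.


Basis B = {∅ × ∅, {μ} × {81}, {μ} × {80, 81}, {μ} × {81, 82}, {μ, ν} × {81}, {μ, ξ} × {81}, {μ} × {80, 81, 82}, {μ, ν, ξ} × {81}, {μ, ν} × {80, 81}, {μ, ξ} × {80, 81}, {μ, ν} × {81, 82}, {μ, ξ} × {81, 82}, {μ, ν} × {80, 81, 82}, {μ, ξ} × {80, 81, 82}, {μ, ν, ξ} × {80, 81}, {μ, ν, ξ} × {81, 82}, {μ, ν, ξ} × {80, 81, 82}}; |τ_{X×Y}| = 48.

Enumerate products U × V with U ∈ τ_X, V ∈ τ_Y (deduplicated):
  ∅ × ∅ = {} (∅)
  {μ} × {81} = {(μ,81)}
  {μ} × {80, 81} = {(μ,80), (μ,81)}
  {μ} × {81, 82} = {(μ,81), (μ,82)}
  {μ, ν} × {81} = {(μ,81), (ν,81)}
  {μ, ξ} × {81} = {(μ,81), (ξ,81)}
  {μ} × {80, 81, 82} = {(μ,80), (μ,81), (μ,82)}
  {μ, ν, ξ} × {81} = {(μ,81), (ν,81), (ξ,81)}
  {μ, ν} × {80, 81} = {(μ,80), (μ,81), (ν,80), (ν,81)}
  {μ, ξ} × {80, 81} = {(μ,80), (μ,81), (ξ,80), (ξ,81)}
  {μ, ν} × {81, 82} = {(μ,81), (μ,82), (ν,81), (ν,82)}
  {μ, ξ} × {81, 82} = {(μ,81), (μ,82), (ξ,81), (ξ,82)}
  {μ, ν} × {80, 81, 82} = {(μ,80), (μ,81), (μ,82), (ν,80), (ν,81), (ν,82)}
  {μ, ξ} × {80, 81, 82} = {(μ,80), (μ,81), (μ,82), (ξ,80), (ξ,81), (ξ,82)}
  {μ, ν, ξ} × {80, 81} = {(μ,80), (μ,81), (ν,80), (ν,81), (ξ,80), (ξ,81)}
  {μ, ν, ξ} × {81, 82} = {(μ,81), (μ,82), (ν,81), (ν,82), (ξ,81), (ξ,82)}
  {μ, ν, ξ} × {80, 81, 82} = {(μ,80), (μ,81), (μ,82), (ν,80), (ν,81), (ν,82), (ξ,80), (ξ,81), (ξ,82)}
These 17 distinct sets form the basis B.
Close under arbitrary unions to get τ_{X×Y}; counting gives |τ_{X×Y}| = 48.


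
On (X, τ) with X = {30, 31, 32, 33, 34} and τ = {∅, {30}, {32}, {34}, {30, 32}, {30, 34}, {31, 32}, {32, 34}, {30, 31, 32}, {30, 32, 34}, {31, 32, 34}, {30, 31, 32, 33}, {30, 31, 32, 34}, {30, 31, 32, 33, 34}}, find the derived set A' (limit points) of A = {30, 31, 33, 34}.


A' = {33}

For each x ∈ X, list the open sets U ∈ τ with x ∈ U, then check whether U ∩ (A ∖ {x}) ≠ ∅ for every such U.
  x = 30: open {30} ∋ x has {30} ∩ (A ∖ {30}) = ∅, so x is NOT a limit point.
  x = 31: open {31, 32} ∋ x has {31, 32} ∩ (A ∖ {31}) = ∅, so x is NOT a limit point.
  x = 32: open {32} ∋ x has {32} ∩ (A ∖ {32}) = ∅, so x is NOT a limit point.
  x = 33: opens ∋ x are {30, 31, 32, 33}, {30, 31, 32, 33, 34}; each meets A ∖ {33}, so x IS a limit point.
  x = 34: open {34} ∋ x has {34} ∩ (A ∖ {34}) = ∅, so x is NOT a limit point.
Collecting: A' = {33}.


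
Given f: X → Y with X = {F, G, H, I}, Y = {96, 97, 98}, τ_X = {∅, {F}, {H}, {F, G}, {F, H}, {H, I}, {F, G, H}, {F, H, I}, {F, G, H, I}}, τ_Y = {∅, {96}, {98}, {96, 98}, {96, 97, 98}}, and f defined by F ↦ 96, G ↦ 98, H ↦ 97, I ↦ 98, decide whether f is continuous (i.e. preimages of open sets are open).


f is NOT continuous.

Compute f^{-1}(U) for each U ∈ τ_Y:
  U = ∅: f^{-1}(U) = ∅ ∈ τ_X ✓.
  U = {96}: f^{-1}(U) = {F} ∈ τ_X ✓.
  U = {98}: f^{-1}(U) = {G, I} ∉ τ_X ✗.
  U = {96, 98}: f^{-1}(U) = {F, G, I} ∉ τ_X ✗.
  U = {96, 97, 98}: f^{-1}(U) = {F, G, H, I} ∈ τ_X ✓.
Found U = {98} with f^{-1}(U) = {G, I} not in τ_X. Therefore f is NOT continuous.


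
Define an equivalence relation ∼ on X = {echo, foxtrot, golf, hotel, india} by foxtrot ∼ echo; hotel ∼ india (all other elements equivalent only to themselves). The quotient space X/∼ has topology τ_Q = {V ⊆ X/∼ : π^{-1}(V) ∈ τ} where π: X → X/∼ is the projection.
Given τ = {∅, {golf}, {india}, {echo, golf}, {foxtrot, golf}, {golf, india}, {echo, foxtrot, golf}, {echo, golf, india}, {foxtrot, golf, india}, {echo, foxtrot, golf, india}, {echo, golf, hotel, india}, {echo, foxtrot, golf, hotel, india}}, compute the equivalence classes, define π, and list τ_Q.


X/∼ = {[echo=foxtrot], [golf], [hotel=india]}; |τ_Q| = 4.

Equivalence classes: [echo=foxtrot], [golf], [hotel=india].
Quotient map π: X → X/∼ sends echo ↦ [echo=foxtrot], foxtrot ↦ [echo=foxtrot], golf ↦ [golf], hotel ↦ [hotel=india], india ↦ [hotel=india].
For each subset V ⊆ X/∼, compute π^{-1}(V) ⊆ X and check whether π^{-1}(V) ∈ τ. V is open in τ_Q iff π^{-1}(V) ∈ τ.
  V = {}: π^{-1}(V) = ∅ ∈ τ ✓.
  V = {[echo=foxtrot]}: π^{-1}(V) = {echo, foxtrot} ∉ τ ✗.
  V = {[golf]}: π^{-1}(V) = {golf} ∈ τ ✓.
  V = {[echo=foxtrot], [golf]}: π^{-1}(V) = {echo, foxtrot, golf} ∈ τ ✓.
  V = {[hotel=india]}: π^{-1}(V) = {hotel, india} ∉ τ ✗.
  V = {[echo=foxtrot], [hotel=india]}: π^{-1}(V) = {echo, foxtrot, hotel, india} ∉ τ ✗.
  V = {[golf], [hotel=india]}: π^{-1}(V) = {golf, hotel, india} ∉ τ ✗.
  V = {[echo=foxtrot], [golf], [hotel=india]}: π^{-1}(V) = {echo, foxtrot, golf, hotel, india} ∈ τ ✓.
Open sets in the quotient: τ_Q = {{}, {[golf]}, {[echo=foxtrot], [golf]}, {[echo=foxtrot], [golf], [hotel=india]}} (4 elements).


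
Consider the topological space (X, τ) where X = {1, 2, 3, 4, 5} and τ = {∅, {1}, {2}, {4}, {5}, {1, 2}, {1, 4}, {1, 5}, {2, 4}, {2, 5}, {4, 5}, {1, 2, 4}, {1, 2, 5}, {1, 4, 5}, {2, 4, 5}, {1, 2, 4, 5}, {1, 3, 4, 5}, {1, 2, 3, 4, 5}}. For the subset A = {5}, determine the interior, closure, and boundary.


int(A) = {5}, cl(A) = {3, 5}, ∂A = {3}.

Closed sets in (X, τ) are complements of opens:
  closed(X, τ) = {∅, {2}, {3}, {1, 3}, {2, 3}, {3, 4}, {3, 5}, {1, 2, 3}, {1, 3, 4}, {1, 3, 5}, {2, 3, 4}, {2, 3, 5}, {3, 4, 5}, {1, 2, 3, 4}, {1, 2, 3, 5}, {1, 3, 4, 5}, {2, 3, 4, 5}, {1, 2, 3, 4, 5}}.
int(A) = ⋃ {U ∈ τ : U ⊆ A}. Opens contained in A: ∅, {5}.
Taking the union of these: int(A) = {5}.
cl(A) = ⋂ {C closed : A ⊆ C}. Closed sets containing A: {3, 5}, {1, 3, 5}, {2, 3, 5}, {3, 4, 5}, {1, 2, 3, 5}, {1, 3, 4, 5}, {2, 3, 4, 5}, {1, 2, 3, 4, 5}.
Intersecting these: cl(A) = {3, 5}.
∂A = cl(A) ∖ int(A) = {3, 5} ∖ {5} = {3}.


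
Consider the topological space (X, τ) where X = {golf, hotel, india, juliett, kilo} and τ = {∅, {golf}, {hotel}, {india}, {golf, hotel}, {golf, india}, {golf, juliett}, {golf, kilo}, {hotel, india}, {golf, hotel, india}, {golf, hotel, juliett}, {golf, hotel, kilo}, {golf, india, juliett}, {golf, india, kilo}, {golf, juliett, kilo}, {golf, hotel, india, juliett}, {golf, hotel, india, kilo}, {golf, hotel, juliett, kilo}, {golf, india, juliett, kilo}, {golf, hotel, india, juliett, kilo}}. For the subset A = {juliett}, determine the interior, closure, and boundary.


int(A) = ∅, cl(A) = {juliett}, ∂A = {juliett}.

Closed sets in (X, τ) are complements of opens:
  closed(X, τ) = {∅, {hotel}, {india}, {juliett}, {kilo}, {hotel, india}, {hotel, juliett}, {hotel, kilo}, {india, juliett}, {india, kilo}, {juliett, kilo}, {golf, juliett, kilo}, {hotel, india, juliett}, {hotel, india, kilo}, {hotel, juliett, kilo}, {india, juliett, kilo}, {golf, hotel, juliett, kilo}, {golf, india, juliett, kilo}, {hotel, india, juliett, kilo}, {golf, hotel, india, juliett, kilo}}.
int(A) = ⋃ {U ∈ τ : U ⊆ A}. Opens contained in A: ∅.
Taking the union of these: int(A) = ∅.
cl(A) = ⋂ {C closed : A ⊆ C}. Closed sets containing A: {juliett}, {hotel, juliett}, {india, juliett}, {juliett, kilo}, {golf, juliett, kilo}, {hotel, india, juliett}, {hotel, juliett, kilo}, {india, juliett, kilo}, {golf, hotel, juliett, kilo}, {golf, india, juliett, kilo}, {hotel, india, juliett, kilo}, {golf, hotel, india, juliett, kilo}.
Intersecting these: cl(A) = {juliett}.
∂A = cl(A) ∖ int(A) = {juliett} ∖ ∅ = {juliett}.


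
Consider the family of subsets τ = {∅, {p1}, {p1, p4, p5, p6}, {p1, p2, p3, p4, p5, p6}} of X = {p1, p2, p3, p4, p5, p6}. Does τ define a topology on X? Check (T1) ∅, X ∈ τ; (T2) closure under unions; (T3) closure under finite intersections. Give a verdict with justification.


τ IS a topology on X.

Axiom (T1): ∅ ∈ τ? Yes; X ∈ τ? Yes.
Axiom (T2/T3): check pairwise unions and intersections of members of τ.
All pairwise intersections and unions checked — each lies in τ. Therefore τ satisfies (T1), (T2), (T3): it IS a topology on X.


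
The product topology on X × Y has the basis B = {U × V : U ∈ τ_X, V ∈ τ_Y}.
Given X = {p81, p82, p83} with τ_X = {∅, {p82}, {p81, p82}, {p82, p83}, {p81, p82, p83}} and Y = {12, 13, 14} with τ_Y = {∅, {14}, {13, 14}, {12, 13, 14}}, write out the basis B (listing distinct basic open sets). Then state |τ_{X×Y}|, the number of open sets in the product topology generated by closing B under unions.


Basis B = {∅ × ∅, {p82} × {14}, {p81, p82} × {14}, {p82} × {13, 14}, {p82, p83} × {14}, {p81, p82, p83} × {14}, {p82} × {12, 13, 14}, {p81, p82} × {13, 14}, {p82, p83} × {13, 14}, {p81, p82} × {12, 13, 14}, {p81, p82, p83} × {13, 14}, {p82, p83} × {12, 13, 14}, {p81, p82, p83} × {12, 13, 14}}; |τ_{X×Y}| = 30.

Enumerate products U × V with U ∈ τ_X, V ∈ τ_Y (deduplicated):
  ∅ × ∅ = {} (∅)
  {p82} × {14} = {(p82,14)}
  {p81, p82} × {14} = {(p81,14), (p82,14)}
  {p82} × {13, 14} = {(p82,13), (p82,14)}
  {p82, p83} × {14} = {(p82,14), (p83,14)}
  {p81, p82, p83} × {14} = {(p81,14), (p82,14), (p83,14)}
  {p82} × {12, 13, 14} = {(p82,12), (p82,13), (p82,14)}
  {p81, p82} × {13, 14} = {(p81,13), (p81,14), (p82,13), (p82,14)}
  {p82, p83} × {13, 14} = {(p82,13), (p82,14), (p83,13), (p83,14)}
  {p81, p82} × {12, 13, 14} = {(p81,12), (p81,13), (p81,14), (p82,12), (p82,13), (p82,14)}
  {p81, p82, p83} × {13, 14} = {(p81,13), (p81,14), (p82,13), (p82,14), (p83,13), (p83,14)}
  {p82, p83} × {12, 13, 14} = {(p82,12), (p82,13), (p82,14), (p83,12), (p83,13), (p83,14)}
  {p81, p82, p83} × {12, 13, 14} = {(p81,12), (p81,13), (p81,14), (p82,12), (p82,13), (p82,14), (p83,12), (p83,13), (p83,14)}
These 13 distinct sets form the basis B.
Close under arbitrary unions to get τ_{X×Y}; counting gives |τ_{X×Y}| = 30.


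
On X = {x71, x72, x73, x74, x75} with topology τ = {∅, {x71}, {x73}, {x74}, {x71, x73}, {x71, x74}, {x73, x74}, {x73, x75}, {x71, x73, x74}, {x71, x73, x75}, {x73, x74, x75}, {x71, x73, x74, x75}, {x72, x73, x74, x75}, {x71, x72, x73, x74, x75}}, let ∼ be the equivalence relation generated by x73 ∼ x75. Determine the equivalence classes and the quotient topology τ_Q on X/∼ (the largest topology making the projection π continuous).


X/∼ = {[x71], [x72], [x73=x75], [x74]}; |τ_Q| = 10.

Equivalence classes: [x71], [x72], [x73=x75], [x74].
Quotient map π: X → X/∼ sends x71 ↦ [x71], x72 ↦ [x72], x73 ↦ [x73=x75], x74 ↦ [x74], x75 ↦ [x73=x75].
For each subset V ⊆ X/∼, compute π^{-1}(V) ⊆ X and check whether π^{-1}(V) ∈ τ. V is open in τ_Q iff π^{-1}(V) ∈ τ.
  V = {}: π^{-1}(V) = ∅ ∈ τ ✓.
  V = {[x71]}: π^{-1}(V) = {x71} ∈ τ ✓.
  V = {[x72]}: π^{-1}(V) = {x72} ∉ τ ✗.
  V = {[x71], [x72]}: π^{-1}(V) = {x71, x72} ∉ τ ✗.
  V = {[x73=x75]}: π^{-1}(V) = {x73, x75} ∈ τ ✓.
  V = {[x71], [x73=x75]}: π^{-1}(V) = {x71, x73, x75} ∈ τ ✓.
  V = {[x72], [x73=x75]}: π^{-1}(V) = {x72, x73, x75} ∉ τ ✗.
  V = {[x71], [x72], [x73=x75]}: π^{-1}(V) = {x71, x72, x73, x75} ∉ τ ✗.
  V = {[x74]}: π^{-1}(V) = {x74} ∈ τ ✓.
  V = {[x71], [x74]}: π^{-1}(V) = {x71, x74} ∈ τ ✓.
  V = {[x72], [x74]}: π^{-1}(V) = {x72, x74} ∉ τ ✗.
  V = {[x71], [x72], [x74]}: π^{-1}(V) = {x71, x72, x74} ∉ τ ✗.
  V = {[x73=x75], [x74]}: π^{-1}(V) = {x73, x74, x75} ∈ τ ✓.
  V = {[x71], [x73=x75], [x74]}: π^{-1}(V) = {x71, x73, x74, x75} ∈ τ ✓.
  V = {[x72], [x73=x75], [x74]}: π^{-1}(V) = {x72, x73, x74, x75} ∈ τ ✓.
  V = {[x71], [x72], [x73=x75], [x74]}: π^{-1}(V) = {x71, x72, x73, x74, x75} ∈ τ ✓.
Open sets in the quotient: τ_Q = {{}, {[x71]}, {[x73=x75]}, {[x71], [x73=x75]}, {[x74]}, {[x71], [x74]}, {[x73=x75], [x74]}, {[x71], [x73=x75], [x74]}, {[x72], [x73=x75], [x74]}, {[x71], [x72], [x73=x75], [x74]}} (10 elements).


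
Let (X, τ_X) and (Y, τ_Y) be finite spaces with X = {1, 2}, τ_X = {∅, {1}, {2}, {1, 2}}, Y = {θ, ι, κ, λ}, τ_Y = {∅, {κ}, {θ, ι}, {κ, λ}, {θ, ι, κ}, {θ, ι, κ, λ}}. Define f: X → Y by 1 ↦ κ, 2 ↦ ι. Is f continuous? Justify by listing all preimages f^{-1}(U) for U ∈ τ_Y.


f IS continuous.

Compute f^{-1}(U) for each U ∈ τ_Y:
  U = ∅: f^{-1}(U) = ∅ ∈ τ_X ✓.
  U = {κ}: f^{-1}(U) = {1} ∈ τ_X ✓.
  U = {θ, ι}: f^{-1}(U) = {2} ∈ τ_X ✓.
  U = {κ, λ}: f^{-1}(U) = {1} ∈ τ_X ✓.
  U = {θ, ι, κ}: f^{-1}(U) = {1, 2} ∈ τ_X ✓.
  U = {θ, ι, κ, λ}: f^{-1}(U) = {1, 2} ∈ τ_X ✓.
Every preimage lies in τ_X, so f IS continuous.


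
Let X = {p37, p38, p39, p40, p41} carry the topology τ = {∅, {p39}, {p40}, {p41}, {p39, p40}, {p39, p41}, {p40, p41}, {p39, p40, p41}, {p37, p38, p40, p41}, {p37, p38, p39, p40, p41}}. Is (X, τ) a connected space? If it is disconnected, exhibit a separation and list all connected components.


(X, τ) is disconnected; components = [{p39}, {p37, p38, p40, p41}].

Find clopen sets (U ∈ τ with X ∖ U ∈ τ):
  U = ∅, X ∖ U = {p37, p38, p39, p40, p41} — both open, so U is clopen.
  U = {p39}, X ∖ U = {p37, p38, p40, p41} — both open, so U is clopen.
  U = {p37, p38, p40, p41}, X ∖ U = {p39} — both open, so U is clopen.
  U = {p37, p38, p39, p40, p41}, X ∖ U = ∅ — both open, so U is clopen.
Nontrivial clopen(s) exist: e.g. {p37, p38, p40, p41}. So (X, τ) is disconnected.
Compute connected components by grouping points that agree on all clopens:
  component: {p39}
  component: {p37, p38, p40, p41}


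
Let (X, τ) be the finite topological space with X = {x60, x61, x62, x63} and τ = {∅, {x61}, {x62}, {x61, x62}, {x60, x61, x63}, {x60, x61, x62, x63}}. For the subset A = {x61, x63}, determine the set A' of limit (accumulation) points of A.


A' = {x60, x63}

For each x ∈ X, list the open sets U ∈ τ with x ∈ U, then check whether U ∩ (A ∖ {x}) ≠ ∅ for every such U.
  x = x60: opens ∋ x are {x60, x61, x63}, {x60, x61, x62, x63}; each meets A ∖ {x60}, so x IS a limit point.
  x = x61: open {x61} ∋ x has {x61} ∩ (A ∖ {x61}) = ∅, so x is NOT a limit point.
  x = x62: open {x62} ∋ x has {x62} ∩ (A ∖ {x62}) = ∅, so x is NOT a limit point.
  x = x63: opens ∋ x are {x60, x61, x63}, {x60, x61, x62, x63}; each meets A ∖ {x63}, so x IS a limit point.
Collecting: A' = {x60, x63}.


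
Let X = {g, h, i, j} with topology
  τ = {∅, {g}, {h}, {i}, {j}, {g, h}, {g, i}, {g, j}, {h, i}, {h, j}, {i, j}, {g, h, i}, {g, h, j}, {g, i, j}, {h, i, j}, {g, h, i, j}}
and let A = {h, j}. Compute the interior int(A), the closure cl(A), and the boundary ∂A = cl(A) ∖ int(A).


int(A) = {h, j}, cl(A) = {h, j}, ∂A = ∅.

Closed sets in (X, τ) are complements of opens:
  closed(X, τ) = {∅, {g}, {h}, {i}, {j}, {g, h}, {g, i}, {g, j}, {h, i}, {h, j}, {i, j}, {g, h, i}, {g, h, j}, {g, i, j}, {h, i, j}, {g, h, i, j}}.
int(A) = ⋃ {U ∈ τ : U ⊆ A}. Opens contained in A: ∅, {h}, {j}, {h, j}.
Taking the union of these: int(A) = {h, j}.
cl(A) = ⋂ {C closed : A ⊆ C}. Closed sets containing A: {h, j}, {g, h, j}, {h, i, j}, {g, h, i, j}.
Intersecting these: cl(A) = {h, j}.
∂A = cl(A) ∖ int(A) = {h, j} ∖ {h, j} = ∅.


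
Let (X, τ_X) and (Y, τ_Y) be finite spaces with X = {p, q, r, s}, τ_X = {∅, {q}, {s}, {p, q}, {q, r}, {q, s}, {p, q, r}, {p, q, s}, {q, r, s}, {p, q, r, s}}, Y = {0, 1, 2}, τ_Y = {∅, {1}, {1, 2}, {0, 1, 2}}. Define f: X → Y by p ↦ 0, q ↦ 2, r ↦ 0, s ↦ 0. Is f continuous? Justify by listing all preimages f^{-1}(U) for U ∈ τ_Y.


f IS continuous.

Compute f^{-1}(U) for each U ∈ τ_Y:
  U = ∅: f^{-1}(U) = ∅ ∈ τ_X ✓.
  U = {1}: f^{-1}(U) = ∅ ∈ τ_X ✓.
  U = {1, 2}: f^{-1}(U) = {q} ∈ τ_X ✓.
  U = {0, 1, 2}: f^{-1}(U) = {p, q, r, s} ∈ τ_X ✓.
Every preimage lies in τ_X, so f IS continuous.


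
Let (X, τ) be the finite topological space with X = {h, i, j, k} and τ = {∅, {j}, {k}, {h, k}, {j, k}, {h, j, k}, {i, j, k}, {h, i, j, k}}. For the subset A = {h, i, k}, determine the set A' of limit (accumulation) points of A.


A' = {h, i}

For each x ∈ X, list the open sets U ∈ τ with x ∈ U, then check whether U ∩ (A ∖ {x}) ≠ ∅ for every such U.
  x = h: opens ∋ x are {h, k}, {h, j, k}, {h, i, j, k}; each meets A ∖ {h}, so x IS a limit point.
  x = i: opens ∋ x are {i, j, k}, {h, i, j, k}; each meets A ∖ {i}, so x IS a limit point.
  x = j: open {j} ∋ x has {j} ∩ (A ∖ {j}) = ∅, so x is NOT a limit point.
  x = k: open {k} ∋ x has {k} ∩ (A ∖ {k}) = ∅, so x is NOT a limit point.
Collecting: A' = {h, i}.


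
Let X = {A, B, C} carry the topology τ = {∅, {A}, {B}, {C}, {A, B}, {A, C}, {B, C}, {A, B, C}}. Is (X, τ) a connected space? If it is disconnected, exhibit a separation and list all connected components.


(X, τ) is disconnected; components = [{A}, {B}, {C}].

Find clopen sets (U ∈ τ with X ∖ U ∈ τ):
  U = ∅, X ∖ U = {A, B, C} — both open, so U is clopen.
  U = {A}, X ∖ U = {B, C} — both open, so U is clopen.
  U = {B}, X ∖ U = {A, C} — both open, so U is clopen.
  U = {C}, X ∖ U = {A, B} — both open, so U is clopen.
  U = {A, B}, X ∖ U = {C} — both open, so U is clopen.
  U = {A, C}, X ∖ U = {B} — both open, so U is clopen.
  U = {B, C}, X ∖ U = {A} — both open, so U is clopen.
  U = {A, B, C}, X ∖ U = ∅ — both open, so U is clopen.
Nontrivial clopen(s) exist: e.g. {A}. So (X, τ) is disconnected.
Compute connected components by grouping points that agree on all clopens:
  component: {A}
  component: {B}
  component: {C}


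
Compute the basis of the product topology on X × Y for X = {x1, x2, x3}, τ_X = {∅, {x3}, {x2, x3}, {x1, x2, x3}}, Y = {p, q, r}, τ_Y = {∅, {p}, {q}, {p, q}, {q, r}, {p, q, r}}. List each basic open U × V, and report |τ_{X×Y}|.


Basis B = {∅ × ∅, {x3} × {p}, {x3} × {q}, {x2, x3} × {p}, {x2, x3} × {q}, {x3} × {p, q}, {x3} × {q, r}, {x1, x2, x3} × {p}, {x1, x2, x3} × {q}, {x3} × {p, q, r}, {x2, x3} × {p, q}, {x2, x3} × {q, r}, {x1, x2, x3} × {p, q}, {x1, x2, x3} × {q, r}, {x2, x3} × {p, q, r}, {x1, x2, x3} × {p, q, r}}; |τ_{X×Y}| = 40.

Enumerate products U × V with U ∈ τ_X, V ∈ τ_Y (deduplicated):
  ∅ × ∅ = {} (∅)
  {x3} × {p} = {(x3,p)}
  {x3} × {q} = {(x3,q)}
  {x2, x3} × {p} = {(x2,p), (x3,p)}
  {x2, x3} × {q} = {(x2,q), (x3,q)}
  {x3} × {p, q} = {(x3,p), (x3,q)}
  {x3} × {q, r} = {(x3,q), (x3,r)}
  {x1, x2, x3} × {p} = {(x1,p), (x2,p), (x3,p)}
  {x1, x2, x3} × {q} = {(x1,q), (x2,q), (x3,q)}
  {x3} × {p, q, r} = {(x3,p), (x3,q), (x3,r)}
  {x2, x3} × {p, q} = {(x2,p), (x2,q), (x3,p), (x3,q)}
  {x2, x3} × {q, r} = {(x2,q), (x2,r), (x3,q), (x3,r)}
  {x1, x2, x3} × {p, q} = {(x1,p), (x1,q), (x2,p), (x2,q), (x3,p), (x3,q)}
  {x1, x2, x3} × {q, r} = {(x1,q), (x1,r), (x2,q), (x2,r), (x3,q), (x3,r)}
  {x2, x3} × {p, q, r} = {(x2,p), (x2,q), (x2,r), (x3,p), (x3,q), (x3,r)}
  {x1, x2, x3} × {p, q, r} = {(x1,p), (x1,q), (x1,r), (x2,p), (x2,q), (x2,r), (x3,p), (x3,q), (x3,r)}
These 16 distinct sets form the basis B.
Close under arbitrary unions to get τ_{X×Y}; counting gives |τ_{X×Y}| = 40.
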